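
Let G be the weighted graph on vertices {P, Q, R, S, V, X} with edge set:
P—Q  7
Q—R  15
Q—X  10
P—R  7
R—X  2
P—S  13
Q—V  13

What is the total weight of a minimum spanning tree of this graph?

42

Kruskal's algorithm — process edges by increasing weight (ties by edge label):
R—X (2): add — endpoints in different components.
P—Q (7): add — endpoints in different components.
P—R (7): add — endpoints in different components.
Q—X (10): skip — Q and X already connected.
P—S (13): add — endpoints in different components.
Q—V (13): add — endpoints in different components.
MST edges: R—X, P—Q, P—R, P—S, Q—V; total weight 2+7+7+13+13 = 42.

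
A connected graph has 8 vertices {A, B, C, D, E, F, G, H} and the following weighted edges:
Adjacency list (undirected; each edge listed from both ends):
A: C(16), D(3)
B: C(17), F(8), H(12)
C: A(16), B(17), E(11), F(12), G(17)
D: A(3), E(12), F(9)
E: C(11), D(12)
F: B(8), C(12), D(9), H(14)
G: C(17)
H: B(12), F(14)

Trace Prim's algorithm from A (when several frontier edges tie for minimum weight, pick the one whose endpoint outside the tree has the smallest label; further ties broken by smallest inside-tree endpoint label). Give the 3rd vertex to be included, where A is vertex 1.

Grow the tree from A using Prim:
Step 1: cheapest edge leaving the tree is A D (3); add D.
Step 2: cheapest edge leaving the tree is D F (9); add F.
Step 3: cheapest edge leaving the tree is B F (8); add B.
Step 4: cheapest edge leaving the tree is C F (12); add C.
Step 5: cheapest edge leaving the tree is C E (11); add E.
Step 6: cheapest edge leaving the tree is B H (12); add H.
Step 7: cheapest edge leaving the tree is C G (17); add G.
Vertex order: A, D, F, B, C, E, H, G. The 3rd vertex is F.

F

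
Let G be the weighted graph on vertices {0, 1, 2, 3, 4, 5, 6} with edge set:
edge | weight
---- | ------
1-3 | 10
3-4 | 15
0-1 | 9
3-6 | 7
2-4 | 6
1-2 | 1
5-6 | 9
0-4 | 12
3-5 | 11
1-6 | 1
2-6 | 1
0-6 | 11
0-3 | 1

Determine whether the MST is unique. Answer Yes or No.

Sort edges by weight, then run Kruskal:
0-3 (1): add. Components now {0,3} {1} {2} {4} {5} {6}
1-2 (1): add. Components now {0,3} {1,2} {4} {5} {6}
1-6 (1): add. Components now {0,3} {1,2,6} {4} {5}
2-6 (1): skip — 2 and 6 already connected.
2-4 (6): add. Components now {0,3} {1,2,4,6} {5}
3-6 (7): add. Components now {0,1,2,3,4,6} {5}
0-1 (9): skip — 0 and 1 already connected.
5-6 (9): add. Components now {0,1,2,3,4,5,6}
Non-tree edge 2-6 has weight 1, equal to the heaviest edge on its tree cycle — swapping gives another MST of the same weight. Not unique.

No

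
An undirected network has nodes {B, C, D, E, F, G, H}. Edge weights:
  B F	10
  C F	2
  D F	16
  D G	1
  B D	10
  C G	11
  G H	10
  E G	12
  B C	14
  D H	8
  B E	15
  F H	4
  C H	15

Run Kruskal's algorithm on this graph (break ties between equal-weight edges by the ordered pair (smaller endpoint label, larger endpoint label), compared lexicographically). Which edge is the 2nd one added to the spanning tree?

C-F

Sort edges by weight, then run Kruskal:
D G (1): add. Components now {B} {C} {D,G} {E} {F} {H}
C F (2): add. Components now {B} {C,F} {D,G} {E} {H}
F H (4): add. Components now {B} {C,F,H} {D,G} {E}
D H (8): add. Components now {B} {C,D,F,G,H} {E}
B D (10): add. Components now {B,C,D,F,G,H} {E}
B F (10): skip — B and F already connected.
G H (10): skip — G and H already connected.
C G (11): skip — C and G already connected.
E G (12): add. Components now {B,C,D,E,F,G,H}
The 2nd edge added is C F.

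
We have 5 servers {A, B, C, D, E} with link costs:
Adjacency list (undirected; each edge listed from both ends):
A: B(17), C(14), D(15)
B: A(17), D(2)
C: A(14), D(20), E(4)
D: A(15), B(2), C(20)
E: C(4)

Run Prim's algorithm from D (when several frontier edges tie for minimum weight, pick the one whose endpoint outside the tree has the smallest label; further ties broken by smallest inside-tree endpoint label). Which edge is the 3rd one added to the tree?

Prim, starting at D.
Step 1: cheapest edge leaving the tree is B—D (2); add B.
Step 2: cheapest edge leaving the tree is A—D (15); add A.
Step 3: cheapest edge leaving the tree is A—C (14); add C.
Step 4: cheapest edge leaving the tree is C—E (4); add E.
The 3rd edge added is A—C.

A-C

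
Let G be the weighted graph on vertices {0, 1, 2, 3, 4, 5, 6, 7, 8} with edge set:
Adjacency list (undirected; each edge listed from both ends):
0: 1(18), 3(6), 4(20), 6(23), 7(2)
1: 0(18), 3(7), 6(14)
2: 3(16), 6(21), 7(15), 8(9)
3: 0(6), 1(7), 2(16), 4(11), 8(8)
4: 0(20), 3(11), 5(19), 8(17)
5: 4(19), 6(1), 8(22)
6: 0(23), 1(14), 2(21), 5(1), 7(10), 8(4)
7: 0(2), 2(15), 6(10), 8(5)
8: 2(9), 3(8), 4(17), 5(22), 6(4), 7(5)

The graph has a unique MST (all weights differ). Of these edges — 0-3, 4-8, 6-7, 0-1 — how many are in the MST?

Kruskal: consider edges lightest-first.
5-6 (1): add — endpoints in different components.
0-7 (2): add — endpoints in different components.
6-8 (4): add — endpoints in different components.
7-8 (5): add — endpoints in different components.
0-3 (6): add — endpoints in different components.
1-3 (7): add — endpoints in different components.
3-8 (8): skip — 3 and 8 already connected.
2-8 (9): add — endpoints in different components.
6-7 (10): skip — 6 and 7 already connected.
3-4 (11): add — endpoints in different components.
MST edge set: {5-6, 0-7, 6-8, 7-8, 0-3, 1-3, 2-8, 3-4}.
Of the listed edges, {0-3} are in the MST → 1.

1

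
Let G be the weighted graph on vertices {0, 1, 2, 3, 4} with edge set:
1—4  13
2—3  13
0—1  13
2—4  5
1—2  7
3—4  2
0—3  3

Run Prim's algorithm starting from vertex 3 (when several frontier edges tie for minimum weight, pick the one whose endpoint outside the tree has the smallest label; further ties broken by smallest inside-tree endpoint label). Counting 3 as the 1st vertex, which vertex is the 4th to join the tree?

Prim's algorithm from 3:
Step 1: frontier [3—4 2, 0—3 3, 2—3 13] → take 3—4 (2); add 4.
Step 2: frontier [0—3 3, 2—3 13, 2—4 5, 1—4 13] → take 0—3 (3); add 0.
Step 3: frontier [0—1 13, 2—3 13, 2—4 5, 1—4 13] → take 2—4 (5); add 2.
Step 4: frontier [0—1 13, 1—2 7, 1—4 13] → take 1—2 (7); add 1.
Vertex order: 3, 4, 0, 2, 1. The 4th vertex is 2.

2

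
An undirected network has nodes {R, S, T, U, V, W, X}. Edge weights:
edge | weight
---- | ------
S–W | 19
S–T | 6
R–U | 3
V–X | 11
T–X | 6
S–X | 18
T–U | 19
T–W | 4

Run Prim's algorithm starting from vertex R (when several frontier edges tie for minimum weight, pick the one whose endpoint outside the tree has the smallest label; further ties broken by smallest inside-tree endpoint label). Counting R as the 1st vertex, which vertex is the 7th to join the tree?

Grow the tree from R using Prim:
Step 1: cheapest edge leaving the tree is R–U (3); add U.
Step 2: cheapest edge leaving the tree is T–U (19); add T.
Step 3: cheapest edge leaving the tree is T–W (4); add W.
Step 4: cheapest edge leaving the tree is S–T (6); add S.
Step 5: cheapest edge leaving the tree is T–X (6); add X.
Step 6: cheapest edge leaving the tree is V–X (11); add V.
Vertex order: R, U, T, W, S, X, V. The 7th vertex is V.

V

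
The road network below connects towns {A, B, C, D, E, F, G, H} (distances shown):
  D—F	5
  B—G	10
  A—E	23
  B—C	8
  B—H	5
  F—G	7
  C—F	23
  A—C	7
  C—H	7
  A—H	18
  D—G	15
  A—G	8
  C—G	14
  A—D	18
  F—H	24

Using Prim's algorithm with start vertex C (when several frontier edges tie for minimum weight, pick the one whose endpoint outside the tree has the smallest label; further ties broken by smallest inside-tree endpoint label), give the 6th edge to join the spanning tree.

Prim's algorithm from C:
Step 1: cheapest edge leaving the tree is A—C (7); add A.
Step 2: cheapest edge leaving the tree is C—H (7); add H.
Step 3: cheapest edge leaving the tree is B—H (5); add B.
Step 4: cheapest edge leaving the tree is A—G (8); add G.
Step 5: cheapest edge leaving the tree is F—G (7); add F.
Step 6: cheapest edge leaving the tree is D—F (5); add D.
Step 7: cheapest edge leaving the tree is A—E (23); add E.
The 6th edge added is D—F.

D-F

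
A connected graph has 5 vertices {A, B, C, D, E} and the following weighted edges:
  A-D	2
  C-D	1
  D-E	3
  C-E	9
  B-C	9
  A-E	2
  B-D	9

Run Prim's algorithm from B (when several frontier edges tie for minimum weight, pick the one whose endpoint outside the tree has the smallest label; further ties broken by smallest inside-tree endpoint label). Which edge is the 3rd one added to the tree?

A-D

Grow the tree from B using Prim:
Step 1: frontier [B-C 9, B-D 9] → take B-C (9); add C.
Step 2: frontier [B-D 9, C-D 1, C-E 9] → take C-D (1); add D.
Step 3: frontier [C-E 9, A-D 2, D-E 3] → take A-D (2); add A.
Step 4: frontier [A-E 2, C-E 9, D-E 3] → take A-E (2); add E.
The 3rd edge added is A-D.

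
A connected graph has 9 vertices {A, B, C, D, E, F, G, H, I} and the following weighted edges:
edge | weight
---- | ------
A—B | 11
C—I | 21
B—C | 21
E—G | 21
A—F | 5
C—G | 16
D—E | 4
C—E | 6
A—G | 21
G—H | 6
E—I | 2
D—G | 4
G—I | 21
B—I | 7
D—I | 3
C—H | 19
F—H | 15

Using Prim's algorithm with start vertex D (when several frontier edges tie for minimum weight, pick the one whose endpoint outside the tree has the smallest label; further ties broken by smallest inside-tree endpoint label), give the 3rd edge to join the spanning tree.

Prim's algorithm from D:
Step 1: cheapest edge leaving the tree is D—I (3); add I.
Step 2: cheapest edge leaving the tree is E—I (2); add E.
Step 3: cheapest edge leaving the tree is D—G (4); add G.
Step 4: cheapest edge leaving the tree is C—E (6); add C.
Step 5: cheapest edge leaving the tree is G—H (6); add H.
Step 6: cheapest edge leaving the tree is B—I (7); add B.
Step 7: cheapest edge leaving the tree is A—B (11); add A.
Step 8: cheapest edge leaving the tree is A—F (5); add F.
The 3rd edge added is D—G.

D-G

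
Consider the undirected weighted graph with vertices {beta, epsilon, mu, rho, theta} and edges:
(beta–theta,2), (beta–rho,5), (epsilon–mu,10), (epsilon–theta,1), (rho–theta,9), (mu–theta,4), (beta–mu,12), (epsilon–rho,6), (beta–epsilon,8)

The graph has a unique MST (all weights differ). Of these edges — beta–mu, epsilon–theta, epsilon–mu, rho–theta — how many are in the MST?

1

Kruskal: consider edges lightest-first.
epsilon–theta (1): add. Components now {epsilon,theta} {rho} {mu} {beta}
beta–theta (2): add. Components now {beta,epsilon,theta} {rho} {mu}
mu–theta (4): add. Components now {beta,epsilon,mu,theta} {rho}
beta–rho (5): add. Components now {beta,epsilon,mu,rho,theta}
MST edge set: {epsilon–theta, beta–theta, mu–theta, beta–rho}.
Of the listed edges, {epsilon–theta} are in the MST → 1.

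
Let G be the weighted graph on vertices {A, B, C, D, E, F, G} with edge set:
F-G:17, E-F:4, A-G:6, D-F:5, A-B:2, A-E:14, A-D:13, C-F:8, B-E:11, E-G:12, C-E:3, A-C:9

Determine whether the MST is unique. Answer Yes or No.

Yes

Kruskal's algorithm — process edges by increasing weight (ties by edge label):
A-B (2): add — endpoints in different components.
C-E (3): add — endpoints in different components.
E-F (4): add — endpoints in different components.
D-F (5): add — endpoints in different components.
A-G (6): add — endpoints in different components.
C-F (8): skip — C and F already connected.
A-C (9): add — endpoints in different components.
Every non-tree edge has weight strictly greater than the heaviest edge on the tree path between its endpoints, so the MST is unique.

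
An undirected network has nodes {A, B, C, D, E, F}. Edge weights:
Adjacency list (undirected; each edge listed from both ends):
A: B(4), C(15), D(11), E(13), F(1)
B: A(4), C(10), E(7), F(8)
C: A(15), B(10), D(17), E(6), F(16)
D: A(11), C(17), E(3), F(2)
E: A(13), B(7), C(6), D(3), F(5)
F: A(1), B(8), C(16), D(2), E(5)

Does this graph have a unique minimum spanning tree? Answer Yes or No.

Kruskal: consider edges lightest-first.
A-F (1): add. Components now {A,F} {B} {C} {D} {E}
D-F (2): add. Components now {A,D,F} {B} {C} {E}
D-E (3): add. Components now {A,D,E,F} {B} {C}
A-B (4): add. Components now {A,B,D,E,F} {C}
E-F (5): skip — E and F already connected.
C-E (6): add. Components now {A,B,C,D,E,F}
Every non-tree edge has weight strictly greater than the heaviest edge on the tree path between its endpoints, so the MST is unique.

Yes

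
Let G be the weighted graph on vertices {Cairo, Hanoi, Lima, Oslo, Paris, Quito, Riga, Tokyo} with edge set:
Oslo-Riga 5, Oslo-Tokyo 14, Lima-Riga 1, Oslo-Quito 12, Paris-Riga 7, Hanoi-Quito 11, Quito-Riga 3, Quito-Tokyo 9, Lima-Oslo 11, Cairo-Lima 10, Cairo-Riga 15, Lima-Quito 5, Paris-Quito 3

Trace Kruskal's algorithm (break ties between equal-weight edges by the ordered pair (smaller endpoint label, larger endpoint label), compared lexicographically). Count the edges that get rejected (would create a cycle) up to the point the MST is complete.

Kruskal: consider edges lightest-first.
Lima-Riga (1): add — endpoints in different components.
Paris-Quito (3): add — endpoints in different components.
Quito-Riga (3): add — endpoints in different components.
Lima-Quito (5): skip — Lima and Quito already connected.
Oslo-Riga (5): add — endpoints in different components.
Paris-Riga (7): skip — Riga and Paris already connected.
Quito-Tokyo (9): add — endpoints in different components.
Cairo-Lima (10): add — endpoints in different components.
Hanoi-Quito (11): add — endpoints in different components.
Edges rejected before the tree was complete: 2.

2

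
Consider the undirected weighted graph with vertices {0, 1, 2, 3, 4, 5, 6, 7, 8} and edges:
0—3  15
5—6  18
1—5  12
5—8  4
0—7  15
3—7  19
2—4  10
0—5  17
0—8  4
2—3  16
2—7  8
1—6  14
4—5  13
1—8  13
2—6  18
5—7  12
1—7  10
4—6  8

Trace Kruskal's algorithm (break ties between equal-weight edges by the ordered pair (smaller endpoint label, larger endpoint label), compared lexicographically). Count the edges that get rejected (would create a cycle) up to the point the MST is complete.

Kruskal: consider edges lightest-first.
0—8 (4): add — endpoints in different components.
5—8 (4): add — endpoints in different components.
2—7 (8): add — endpoints in different components.
4—6 (8): add — endpoints in different components.
1—7 (10): add — endpoints in different components.
2—4 (10): add — endpoints in different components.
1—5 (12): add — endpoints in different components.
5—7 (12): skip — 5 and 7 already connected.
1—8 (13): skip — 1 and 8 already connected.
4—5 (13): skip — 4 and 5 already connected.
1—6 (14): skip — 1 and 6 already connected.
0—3 (15): add — endpoints in different components.
Edges rejected before the tree was complete: 4.

4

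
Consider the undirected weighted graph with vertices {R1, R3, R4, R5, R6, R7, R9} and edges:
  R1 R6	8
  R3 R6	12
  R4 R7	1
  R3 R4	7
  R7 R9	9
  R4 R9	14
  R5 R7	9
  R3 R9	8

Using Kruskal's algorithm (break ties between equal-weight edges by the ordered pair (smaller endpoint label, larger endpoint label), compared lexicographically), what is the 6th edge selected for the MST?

Sort edges by weight, then run Kruskal:
R4 R7 (1): add — endpoints in different components.
R3 R4 (7): add — endpoints in different components.
R1 R6 (8): add — endpoints in different components.
R3 R9 (8): add — endpoints in different components.
R5 R7 (9): add — endpoints in different components.
R7 R9 (9): skip — R7 and R9 already connected.
R3 R6 (12): add — endpoints in different components.
The 6th edge added is R3 R6.

R3-R6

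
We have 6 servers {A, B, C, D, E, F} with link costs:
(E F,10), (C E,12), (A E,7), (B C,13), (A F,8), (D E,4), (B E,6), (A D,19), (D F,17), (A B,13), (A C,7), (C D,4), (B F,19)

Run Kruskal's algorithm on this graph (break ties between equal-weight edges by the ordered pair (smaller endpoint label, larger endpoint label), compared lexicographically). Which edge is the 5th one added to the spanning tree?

Sort edges by weight, then run Kruskal:
C D (4): add. Components now {A} {B} {C,D} {E} {F}
D E (4): add. Components now {A} {B} {C,D,E} {F}
B E (6): add. Components now {A} {B,C,D,E} {F}
A C (7): add. Components now {A,B,C,D,E} {F}
A E (7): skip — A and E already connected.
A F (8): add. Components now {A,B,C,D,E,F}
The 5th edge added is A F.

A-F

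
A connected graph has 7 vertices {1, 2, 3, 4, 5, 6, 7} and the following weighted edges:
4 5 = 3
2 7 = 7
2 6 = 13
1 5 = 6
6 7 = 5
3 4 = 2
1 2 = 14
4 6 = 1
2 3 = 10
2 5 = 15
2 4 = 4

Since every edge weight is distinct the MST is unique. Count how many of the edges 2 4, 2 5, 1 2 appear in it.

1

Kruskal: consider edges lightest-first.
4 6 (1): add — endpoints in different components.
3 4 (2): add — endpoints in different components.
4 5 (3): add — endpoints in different components.
2 4 (4): add — endpoints in different components.
6 7 (5): add — endpoints in different components.
1 5 (6): add — endpoints in different components.
MST edge set: {4 6, 3 4, 4 5, 2 4, 6 7, 1 5}.
Of the listed edges, {2 4} are in the MST → 1.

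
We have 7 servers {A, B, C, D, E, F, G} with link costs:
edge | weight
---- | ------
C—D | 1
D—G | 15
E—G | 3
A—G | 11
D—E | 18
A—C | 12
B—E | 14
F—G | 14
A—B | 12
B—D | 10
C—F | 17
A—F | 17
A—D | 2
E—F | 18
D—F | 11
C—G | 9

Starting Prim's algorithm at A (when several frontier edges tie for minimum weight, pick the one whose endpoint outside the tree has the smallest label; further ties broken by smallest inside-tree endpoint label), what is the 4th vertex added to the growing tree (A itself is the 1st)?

Prim's algorithm from A:
Step 1: cheapest edge leaving the tree is A—D (2); add D.
Step 2: cheapest edge leaving the tree is C—D (1); add C.
Step 3: cheapest edge leaving the tree is C—G (9); add G.
Step 4: cheapest edge leaving the tree is E—G (3); add E.
Step 5: cheapest edge leaving the tree is B—D (10); add B.
Step 6: cheapest edge leaving the tree is D—F (11); add F.
Vertex order: A, D, C, G, E, B, F. The 4th vertex is G.

G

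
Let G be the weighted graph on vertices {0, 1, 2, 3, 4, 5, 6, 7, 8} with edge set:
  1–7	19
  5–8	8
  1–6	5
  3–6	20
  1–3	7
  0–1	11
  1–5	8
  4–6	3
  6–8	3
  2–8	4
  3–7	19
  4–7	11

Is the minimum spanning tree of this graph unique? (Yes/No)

No

Kruskal's algorithm — process edges by increasing weight (ties by edge label):
4–6 (3): add — endpoints in different components.
6–8 (3): add — endpoints in different components.
2–8 (4): add — endpoints in different components.
1–6 (5): add — endpoints in different components.
1–3 (7): add — endpoints in different components.
1–5 (8): add — endpoints in different components.
5–8 (8): skip — 5 and 8 already connected.
0–1 (11): add — endpoints in different components.
4–7 (11): add — endpoints in different components.
Non-tree edge 5–8 has weight 8, equal to the heaviest edge on its tree cycle — swapping gives another MST of the same weight. Not unique.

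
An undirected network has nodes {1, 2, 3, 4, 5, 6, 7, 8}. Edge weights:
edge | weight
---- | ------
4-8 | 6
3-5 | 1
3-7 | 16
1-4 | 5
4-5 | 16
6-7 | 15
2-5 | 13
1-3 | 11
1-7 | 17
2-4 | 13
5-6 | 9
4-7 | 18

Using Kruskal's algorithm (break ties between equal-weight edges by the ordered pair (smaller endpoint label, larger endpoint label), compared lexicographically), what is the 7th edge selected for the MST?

Sort edges by weight, then run Kruskal:
3-5 (1): add — endpoints in different components.
1-4 (5): add — endpoints in different components.
4-8 (6): add — endpoints in different components.
5-6 (9): add — endpoints in different components.
1-3 (11): add — endpoints in different components.
2-4 (13): add — endpoints in different components.
2-5 (13): skip — 2 and 5 already connected.
6-7 (15): add — endpoints in different components.
The 7th edge added is 6-7.

6-7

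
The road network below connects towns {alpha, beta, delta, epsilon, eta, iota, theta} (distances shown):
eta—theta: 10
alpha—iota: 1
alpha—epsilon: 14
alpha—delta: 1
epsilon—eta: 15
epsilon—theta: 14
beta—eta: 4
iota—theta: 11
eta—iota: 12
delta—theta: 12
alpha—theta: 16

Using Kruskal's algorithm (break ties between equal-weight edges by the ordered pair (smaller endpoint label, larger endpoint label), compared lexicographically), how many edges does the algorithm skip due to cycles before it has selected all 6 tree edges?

Sort edges by weight, then run Kruskal:
alpha—delta (1): add. Components now {epsilon} {alpha,delta} {beta} {eta} {iota} {theta}
alpha—iota (1): add. Components now {epsilon} {alpha,delta,iota} {beta} {eta} {theta}
beta—eta (4): add. Components now {epsilon} {alpha,delta,iota} {beta,eta} {theta}
eta—theta (10): add. Components now {epsilon} {alpha,delta,iota} {beta,eta,theta}
iota—theta (11): add. Components now {epsilon} {alpha,beta,delta,eta,iota,theta}
delta—theta (12): skip — theta and delta already connected.
eta—iota (12): skip — eta and iota already connected.
alpha—epsilon (14): add. Components now {alpha,beta,delta,epsilon,eta,iota,theta}
Edges rejected before the tree was complete: 2.

2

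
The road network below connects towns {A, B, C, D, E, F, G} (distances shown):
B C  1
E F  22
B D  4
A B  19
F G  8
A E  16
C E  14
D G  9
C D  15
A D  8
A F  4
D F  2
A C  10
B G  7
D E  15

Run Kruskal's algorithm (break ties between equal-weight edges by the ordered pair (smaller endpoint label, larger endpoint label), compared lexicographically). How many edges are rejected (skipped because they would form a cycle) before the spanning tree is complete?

4

Kruskal's algorithm — process edges by increasing weight (ties by edge label):
B C (1): add. Components now {A} {B,C} {D} {E} {F} {G}
D F (2): add. Components now {A} {B,C} {D,F} {E} {G}
A F (4): add. Components now {A,D,F} {B,C} {E} {G}
B D (4): add. Components now {A,B,C,D,F} {E} {G}
B G (7): add. Components now {A,B,C,D,F,G} {E}
A D (8): skip — A and D already connected.
F G (8): skip — F and G already connected.
D G (9): skip — D and G already connected.
A C (10): skip — A and C already connected.
C E (14): add. Components now {A,B,C,D,E,F,G}
Edges rejected before the tree was complete: 4.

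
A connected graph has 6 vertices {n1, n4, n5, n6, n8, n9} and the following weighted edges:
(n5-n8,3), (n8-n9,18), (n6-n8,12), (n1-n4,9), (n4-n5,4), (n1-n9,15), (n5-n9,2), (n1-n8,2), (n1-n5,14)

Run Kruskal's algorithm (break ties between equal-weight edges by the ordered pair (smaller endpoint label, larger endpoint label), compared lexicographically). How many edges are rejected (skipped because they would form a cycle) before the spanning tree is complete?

Kruskal's algorithm — process edges by increasing weight (ties by edge label):
n1-n8 (2): add. Components now {n6} {n1,n8} {n4} {n9} {n5}
n5-n9 (2): add. Components now {n6} {n1,n8} {n4} {n5,n9}
n5-n8 (3): add. Components now {n6} {n1,n5,n8,n9} {n4}
n4-n5 (4): add. Components now {n6} {n1,n4,n5,n8,n9}
n1-n4 (9): skip — n1 and n4 already connected.
n6-n8 (12): add. Components now {n1,n4,n5,n6,n8,n9}
Edges rejected before the tree was complete: 1.

1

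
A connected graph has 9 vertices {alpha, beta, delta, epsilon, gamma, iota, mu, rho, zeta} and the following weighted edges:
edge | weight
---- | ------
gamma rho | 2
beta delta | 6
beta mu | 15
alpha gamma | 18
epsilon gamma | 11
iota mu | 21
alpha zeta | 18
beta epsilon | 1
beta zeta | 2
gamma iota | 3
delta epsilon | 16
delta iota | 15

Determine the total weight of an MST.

Sort edges by weight, then run Kruskal:
beta epsilon (1): add — endpoints in different components.
beta zeta (2): add — endpoints in different components.
gamma rho (2): add — endpoints in different components.
gamma iota (3): add — endpoints in different components.
beta delta (6): add — endpoints in different components.
epsilon gamma (11): add — endpoints in different components.
beta mu (15): add — endpoints in different components.
delta iota (15): skip — iota and delta already connected.
delta epsilon (16): skip — epsilon and delta already connected.
alpha gamma (18): add — endpoints in different components.
MST edges: beta epsilon, beta zeta, gamma rho, gamma iota, beta delta, epsilon gamma, beta mu, alpha gamma; total weight 1+2+2+3+6+11+15+18 = 58.

58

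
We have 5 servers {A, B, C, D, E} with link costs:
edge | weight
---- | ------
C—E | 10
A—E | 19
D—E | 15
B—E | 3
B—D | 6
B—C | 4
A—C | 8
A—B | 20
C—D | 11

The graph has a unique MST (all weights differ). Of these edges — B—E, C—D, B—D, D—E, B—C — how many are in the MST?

3

Sort edges by weight, then run Kruskal:
B—E (3): add — endpoints in different components.
B—C (4): add — endpoints in different components.
B—D (6): add — endpoints in different components.
A—C (8): add — endpoints in different components.
MST edge set: {B—E, B—C, B—D, A—C}.
Of the listed edges, {B—E, B—D, B—C} are in the MST → 3.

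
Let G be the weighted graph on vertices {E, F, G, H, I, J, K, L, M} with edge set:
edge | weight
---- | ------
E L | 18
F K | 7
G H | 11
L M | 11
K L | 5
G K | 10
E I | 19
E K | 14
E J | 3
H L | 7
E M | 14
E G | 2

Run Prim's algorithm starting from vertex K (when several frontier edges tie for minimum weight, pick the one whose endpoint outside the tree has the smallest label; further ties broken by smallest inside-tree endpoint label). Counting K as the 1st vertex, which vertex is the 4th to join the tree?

H

Grow the tree from K using Prim:
Step 1: cheapest edge leaving the tree is K L (5); add L.
Step 2: cheapest edge leaving the tree is F K (7); add F.
Step 3: cheapest edge leaving the tree is H L (7); add H.
Step 4: cheapest edge leaving the tree is G K (10); add G.
Step 5: cheapest edge leaving the tree is E G (2); add E.
Step 6: cheapest edge leaving the tree is E J (3); add J.
Step 7: cheapest edge leaving the tree is L M (11); add M.
Step 8: cheapest edge leaving the tree is E I (19); add I.
Vertex order: K, L, F, H, G, E, J, M, I. The 4th vertex is H.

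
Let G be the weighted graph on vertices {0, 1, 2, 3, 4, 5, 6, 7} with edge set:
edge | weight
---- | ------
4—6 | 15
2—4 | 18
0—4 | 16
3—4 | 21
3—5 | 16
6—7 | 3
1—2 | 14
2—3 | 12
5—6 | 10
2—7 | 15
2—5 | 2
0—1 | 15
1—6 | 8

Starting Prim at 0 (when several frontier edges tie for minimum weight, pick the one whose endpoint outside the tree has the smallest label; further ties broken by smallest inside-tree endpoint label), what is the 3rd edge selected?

6-7

Prim's algorithm from 0:
Step 1: frontier [0—1 15, 0—4 16] → take 0—1 (15); add 1.
Step 2: frontier [0—4 16, 1—6 8, 1—2 14] → take 1—6 (8); add 6.
Step 3: frontier [0—4 16, 1—2 14, 6—7 3, 5—6 10, 4—6 15] → take 6—7 (3); add 7.
Step 4: frontier [0—4 16, 1—2 14, 5—6 10, 4—6 15, 2—7 15] → take 5—6 (10); add 5.
Step 5: frontier [0—4 16, 1—2 14, 2—5 2, 3—5 16, 4—6 15, 2—7 15] → take 2—5 (2); add 2.
Step 6: frontier [0—4 16, 2—3 12, 2—4 18, 3—5 16, 4—6 15] → take 2—3 (12); add 3.
Step 7: frontier [0—4 16, 2—4 18, 3—4 21, 4—6 15] → take 4—6 (15); add 4.
The 3rd edge added is 6—7.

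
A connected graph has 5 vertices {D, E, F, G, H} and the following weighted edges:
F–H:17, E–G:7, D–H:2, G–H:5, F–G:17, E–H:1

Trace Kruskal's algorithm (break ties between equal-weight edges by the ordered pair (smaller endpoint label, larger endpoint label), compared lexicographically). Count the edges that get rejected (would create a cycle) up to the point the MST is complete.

1

Kruskal: consider edges lightest-first.
E–H (1): add. Components now {D} {E,H} {F} {G}
D–H (2): add. Components now {D,E,H} {F} {G}
G–H (5): add. Components now {D,E,G,H} {F}
E–G (7): skip — E and G already connected.
F–G (17): add. Components now {D,E,F,G,H}
Edges rejected before the tree was complete: 1.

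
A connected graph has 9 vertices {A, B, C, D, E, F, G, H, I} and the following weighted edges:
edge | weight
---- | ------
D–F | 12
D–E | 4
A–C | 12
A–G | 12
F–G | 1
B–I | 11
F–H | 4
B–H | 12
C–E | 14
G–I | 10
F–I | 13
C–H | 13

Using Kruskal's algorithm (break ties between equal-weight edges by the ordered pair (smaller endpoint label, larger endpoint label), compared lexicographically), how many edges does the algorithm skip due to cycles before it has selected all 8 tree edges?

Sort edges by weight, then run Kruskal:
F–G (1): add — endpoints in different components.
D–E (4): add — endpoints in different components.
F–H (4): add — endpoints in different components.
G–I (10): add — endpoints in different components.
B–I (11): add — endpoints in different components.
A–C (12): add — endpoints in different components.
A–G (12): add — endpoints in different components.
B–H (12): skip — B and H already connected.
D–F (12): add — endpoints in different components.
Edges rejected before the tree was complete: 1.

1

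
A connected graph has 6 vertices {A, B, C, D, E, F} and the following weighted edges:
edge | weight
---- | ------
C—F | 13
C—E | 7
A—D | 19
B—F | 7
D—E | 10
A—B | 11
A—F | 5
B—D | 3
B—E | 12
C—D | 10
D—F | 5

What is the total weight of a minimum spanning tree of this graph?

Prim, starting at D.
Step 1: cheapest edge leaving the tree is B—D (3); add B.
Step 2: cheapest edge leaving the tree is D—F (5); add F.
Step 3: cheapest edge leaving the tree is A—F (5); add A.
Step 4: cheapest edge leaving the tree is C—D (10); add C.
Step 5: cheapest edge leaving the tree is C—E (7); add E.
MST edges: B—D, D—F, A—F, C—D, C—E; total weight 3+5+5+10+7 = 30.

30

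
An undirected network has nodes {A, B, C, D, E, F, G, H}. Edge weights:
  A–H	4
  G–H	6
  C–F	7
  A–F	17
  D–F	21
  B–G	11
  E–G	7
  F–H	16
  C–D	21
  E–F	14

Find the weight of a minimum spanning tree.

Prim, starting at F.
Step 1: frontier [C–F 7, E–F 14, F–H 16, A–F 17, D–F 21] → take C–F (7); add C.
Step 2: frontier [C–D 21, E–F 14, F–H 16, A–F 17, D–F 21] → take E–F (14); add E.
Step 3: frontier [C–D 21, E–G 7, F–H 16, A–F 17, D–F 21] → take E–G (7); add G.
Step 4: frontier [C–D 21, F–H 16, A–F 17, D–F 21, G–H 6, B–G 11] → take G–H (6); add H.
Step 5: frontier [C–D 21, A–F 17, D–F 21, B–G 11, A–H 4] → take A–H (4); add A.
Step 6: frontier [C–D 21, D–F 21, B–G 11] → take B–G (11); add B.
Step 7: frontier [C–D 21, D–F 21] → take C–D (21); add D.
MST edges: C–F, E–F, E–G, G–H, A–H, B–G, C–D; total weight 7+14+7+6+4+11+21 = 70.

70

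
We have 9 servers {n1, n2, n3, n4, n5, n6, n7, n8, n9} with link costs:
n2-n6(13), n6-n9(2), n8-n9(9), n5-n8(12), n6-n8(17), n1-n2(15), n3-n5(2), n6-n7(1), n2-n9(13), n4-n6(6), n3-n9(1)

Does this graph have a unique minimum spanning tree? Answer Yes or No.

No

Sort edges by weight, then run Kruskal:
n3-n9 (1): add — endpoints in different components.
n6-n7 (1): add — endpoints in different components.
n3-n5 (2): add — endpoints in different components.
n6-n9 (2): add — endpoints in different components.
n4-n6 (6): add — endpoints in different components.
n8-n9 (9): add — endpoints in different components.
n5-n8 (12): skip — n5 and n8 already connected.
n2-n6 (13): add — endpoints in different components.
n2-n9 (13): skip — n2 and n9 already connected.
n1-n2 (15): add — endpoints in different components.
Non-tree edge n2-n9 has weight 13, equal to the heaviest edge on its tree cycle — swapping gives another MST of the same weight. Not unique.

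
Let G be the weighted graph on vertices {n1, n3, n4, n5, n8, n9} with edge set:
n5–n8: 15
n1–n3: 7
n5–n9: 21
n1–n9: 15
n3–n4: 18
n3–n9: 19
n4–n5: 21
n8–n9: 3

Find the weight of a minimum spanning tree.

Kruskal's algorithm — process edges by increasing weight (ties by edge label):
n8–n9 (3): add — endpoints in different components.
n1–n3 (7): add — endpoints in different components.
n1–n9 (15): add — endpoints in different components.
n5–n8 (15): add — endpoints in different components.
n3–n4 (18): add — endpoints in different components.
MST edges: n8–n9, n1–n3, n1–n9, n5–n8, n3–n4; total weight 3+7+15+15+18 = 58.

58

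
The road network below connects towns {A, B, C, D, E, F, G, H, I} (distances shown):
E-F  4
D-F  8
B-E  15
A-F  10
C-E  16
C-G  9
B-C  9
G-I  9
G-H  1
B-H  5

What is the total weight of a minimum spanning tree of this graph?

Prim's algorithm from H:
Step 1: frontier [G-H 1, B-H 5] → take G-H (1); add G.
Step 2: frontier [C-G 9, G-I 9, B-H 5] → take B-H (5); add B.
Step 3: frontier [B-C 9, B-E 15, C-G 9, G-I 9] → take B-C (9); add C.
Step 4: frontier [B-E 15, C-E 16, G-I 9] → take G-I (9); add I.
Step 5: frontier [B-E 15, C-E 16] → take B-E (15); add E.
Step 6: frontier [E-F 4] → take E-F (4); add F.
Step 7: frontier [D-F 8, A-F 10] → take D-F (8); add D.
Step 8: frontier [A-F 10] → take A-F (10); add A.
MST edges: G-H, B-H, B-C, G-I, B-E, E-F, D-F, A-F; total weight 1+5+9+9+15+4+8+10 = 61.

61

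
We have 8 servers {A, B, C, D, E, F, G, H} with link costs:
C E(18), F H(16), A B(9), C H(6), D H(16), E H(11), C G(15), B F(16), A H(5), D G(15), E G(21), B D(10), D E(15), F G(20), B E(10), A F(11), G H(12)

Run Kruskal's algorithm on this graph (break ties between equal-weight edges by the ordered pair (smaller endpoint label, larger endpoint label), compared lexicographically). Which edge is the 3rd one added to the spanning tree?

Kruskal: consider edges lightest-first.
A H (5): add — endpoints in different components.
C H (6): add — endpoints in different components.
A B (9): add — endpoints in different components.
B D (10): add — endpoints in different components.
B E (10): add — endpoints in different components.
A F (11): add — endpoints in different components.
E H (11): skip — E and H already connected.
G H (12): add — endpoints in different components.
The 3rd edge added is A B.

A-B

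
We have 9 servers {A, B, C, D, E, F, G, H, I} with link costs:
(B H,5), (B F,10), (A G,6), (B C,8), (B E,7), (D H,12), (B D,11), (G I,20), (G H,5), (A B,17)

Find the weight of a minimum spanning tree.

Kruskal's algorithm — process edges by increasing weight (ties by edge label):
B H (5): add — endpoints in different components.
G H (5): add — endpoints in different components.
A G (6): add — endpoints in different components.
B E (7): add — endpoints in different components.
B C (8): add — endpoints in different components.
B F (10): add — endpoints in different components.
B D (11): add — endpoints in different components.
D H (12): skip — D and H already connected.
A B (17): skip — A and B already connected.
G I (20): add — endpoints in different components.
MST edges: B H, G H, A G, B E, B C, B F, B D, G I; total weight 5+5+6+7+8+10+11+20 = 72.

72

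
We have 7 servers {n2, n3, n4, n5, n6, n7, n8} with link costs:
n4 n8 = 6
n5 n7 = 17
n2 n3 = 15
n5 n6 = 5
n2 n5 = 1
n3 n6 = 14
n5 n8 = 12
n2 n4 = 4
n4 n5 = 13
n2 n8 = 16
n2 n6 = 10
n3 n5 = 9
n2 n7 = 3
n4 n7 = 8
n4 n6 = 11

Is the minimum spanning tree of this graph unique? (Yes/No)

Kruskal's algorithm — process edges by increasing weight (ties by edge label):
n2 n5 (1): add. Components now {n7} {n8} {n3} {n6} {n2,n5} {n4}
n2 n7 (3): add. Components now {n2,n5,n7} {n8} {n3} {n6} {n4}
n2 n4 (4): add. Components now {n2,n4,n5,n7} {n8} {n3} {n6}
n5 n6 (5): add. Components now {n2,n4,n5,n6,n7} {n8} {n3}
n4 n8 (6): add. Components now {n2,n4,n5,n6,n7,n8} {n3}
n4 n7 (8): skip — n7 and n4 already connected.
n3 n5 (9): add. Components now {n2,n3,n4,n5,n6,n7,n8}
Every non-tree edge has weight strictly greater than the heaviest edge on the tree path between its endpoints, so the MST is unique.

Yes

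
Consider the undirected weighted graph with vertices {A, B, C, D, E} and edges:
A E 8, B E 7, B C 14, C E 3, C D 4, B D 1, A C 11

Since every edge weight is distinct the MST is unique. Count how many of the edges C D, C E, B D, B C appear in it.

Kruskal's algorithm — process edges by increasing weight (ties by edge label):
B D (1): add — endpoints in different components.
C E (3): add — endpoints in different components.
C D (4): add — endpoints in different components.
B E (7): skip — B and E already connected.
A E (8): add — endpoints in different components.
MST edge set: {B D, C E, C D, A E}.
Of the listed edges, {C D, C E, B D} are in the MST → 3.

3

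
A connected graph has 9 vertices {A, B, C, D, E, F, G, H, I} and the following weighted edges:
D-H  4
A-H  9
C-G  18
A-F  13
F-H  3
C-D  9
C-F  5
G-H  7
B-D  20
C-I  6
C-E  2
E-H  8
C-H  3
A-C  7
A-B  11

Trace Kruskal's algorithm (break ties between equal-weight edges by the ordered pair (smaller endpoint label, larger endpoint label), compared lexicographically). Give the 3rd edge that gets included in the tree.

Sort edges by weight, then run Kruskal:
C-E (2): add — endpoints in different components.
C-H (3): add — endpoints in different components.
F-H (3): add — endpoints in different components.
D-H (4): add — endpoints in different components.
C-F (5): skip — C and F already connected.
C-I (6): add — endpoints in different components.
A-C (7): add — endpoints in different components.
G-H (7): add — endpoints in different components.
E-H (8): skip — E and H already connected.
A-H (9): skip — A and H already connected.
C-D (9): skip — C and D already connected.
A-B (11): add — endpoints in different components.
The 3rd edge added is F-H.

F-H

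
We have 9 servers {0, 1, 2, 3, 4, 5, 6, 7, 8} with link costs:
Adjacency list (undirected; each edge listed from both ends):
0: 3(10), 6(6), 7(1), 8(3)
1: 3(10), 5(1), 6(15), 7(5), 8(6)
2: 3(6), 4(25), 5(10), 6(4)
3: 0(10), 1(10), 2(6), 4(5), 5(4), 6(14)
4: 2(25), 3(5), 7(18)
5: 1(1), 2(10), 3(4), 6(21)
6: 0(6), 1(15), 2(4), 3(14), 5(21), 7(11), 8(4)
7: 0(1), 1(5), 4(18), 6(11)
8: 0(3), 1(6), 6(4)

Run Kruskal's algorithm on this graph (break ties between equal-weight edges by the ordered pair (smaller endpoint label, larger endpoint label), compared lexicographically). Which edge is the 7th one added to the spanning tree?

1-7

Kruskal's algorithm — process edges by increasing weight (ties by edge label):
0-7 (1): add — endpoints in different components.
1-5 (1): add — endpoints in different components.
0-8 (3): add — endpoints in different components.
2-6 (4): add — endpoints in different components.
3-5 (4): add — endpoints in different components.
6-8 (4): add — endpoints in different components.
1-7 (5): add — endpoints in different components.
3-4 (5): add — endpoints in different components.
The 7th edge added is 1-7.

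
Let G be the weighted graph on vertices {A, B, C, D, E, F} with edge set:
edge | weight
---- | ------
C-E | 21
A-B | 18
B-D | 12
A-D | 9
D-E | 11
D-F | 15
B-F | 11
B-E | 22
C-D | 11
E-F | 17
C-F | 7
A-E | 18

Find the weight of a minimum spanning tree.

49

Kruskal's algorithm — process edges by increasing weight (ties by edge label):
C-F (7): add. Components now {A} {B} {C,F} {D} {E}
A-D (9): add. Components now {A,D} {B} {C,F} {E}
B-F (11): add. Components now {A,D} {B,C,F} {E}
C-D (11): add. Components now {A,B,C,D,F} {E}
D-E (11): add. Components now {A,B,C,D,E,F}
MST edges: C-F, A-D, B-F, C-D, D-E; total weight 7+9+11+11+11 = 49.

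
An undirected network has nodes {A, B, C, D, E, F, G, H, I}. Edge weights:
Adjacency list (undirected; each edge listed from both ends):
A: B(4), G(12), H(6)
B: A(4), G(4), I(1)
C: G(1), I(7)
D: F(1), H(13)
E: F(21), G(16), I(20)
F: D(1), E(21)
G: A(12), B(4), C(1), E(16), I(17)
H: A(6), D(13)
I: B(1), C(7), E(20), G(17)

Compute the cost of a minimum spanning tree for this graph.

Sort edges by weight, then run Kruskal:
B–I (1): add — endpoints in different components.
C–G (1): add — endpoints in different components.
D–F (1): add — endpoints in different components.
A–B (4): add — endpoints in different components.
B–G (4): add — endpoints in different components.
A–H (6): add — endpoints in different components.
C–I (7): skip — C and I already connected.
A–G (12): skip — A and G already connected.
D–H (13): add — endpoints in different components.
E–G (16): add — endpoints in different components.
MST edges: B–I, C–G, D–F, A–B, B–G, A–H, D–H, E–G; total weight 1+1+1+4+4+6+13+16 = 46.

46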